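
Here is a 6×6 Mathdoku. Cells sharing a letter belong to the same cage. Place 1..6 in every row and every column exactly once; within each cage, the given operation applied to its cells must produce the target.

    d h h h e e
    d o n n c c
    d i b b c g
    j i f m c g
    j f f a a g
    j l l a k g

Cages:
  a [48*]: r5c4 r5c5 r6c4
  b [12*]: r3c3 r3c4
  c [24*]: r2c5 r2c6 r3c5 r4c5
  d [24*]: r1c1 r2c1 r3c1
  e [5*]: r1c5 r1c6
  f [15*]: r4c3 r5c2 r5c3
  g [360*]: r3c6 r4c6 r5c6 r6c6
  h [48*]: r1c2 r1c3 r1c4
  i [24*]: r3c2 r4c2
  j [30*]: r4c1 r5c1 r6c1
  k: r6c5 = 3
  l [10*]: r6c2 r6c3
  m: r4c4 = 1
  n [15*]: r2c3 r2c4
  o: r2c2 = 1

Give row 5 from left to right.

5 3 1 2 4 6

Cage o is a single given cell, leaving r2c2 = 1.
M is a freebie, so r4c4 = 1.
Cage k is given, leaving r6c5 = 3.
Cage c needs product 24; hence r3c5 = 1.
Cage f has product 15, so r5c3 = 1.
Column 5 now contains 1, so r1c5 = 5.
Cage e needs two cells with product 5, leaving r1c6 = 1.
The only place for 3 in row 1 is r1c1.
Cage j needs product 30, leaving r6c1 = 1.
In row 2, 6 can only go at r2c5, so r2c5 = 6.
The 4 cells of cage c must have product 24, which forces r2c6 = 2.
Cage c needs product 24; hence r4c5 = 2.
Column 5 now contains 2, leaving r5c5 = 4.
Row 2 now contains 2, which forces r2c1 = 4.
Cage d has product 24; hence r3c1 = 2.
Row 3 needs a 5, and only r3c6 is open for it.
Row 3 needs a 6, and only r3c2 is open for it.
6 is placed in column 2, leaving r4c2 = 4.
4 is placed in column 2, so r1c2 = 2.
2 is placed in column 2, so r6c2 = 5.
Row 6 already has 5, leaving r6c3 = 2.
The 4 cells of cage g must have product 360, leaving r6c6 = 4.
Cage f has product 15, leaving r4c3 = 5.
Column 2 now contains 5, so r5c2 = 3.
Cage a has product 48, leaving r5c4 = 2.
Row 5 now contains 3, leaving r5c6 = 6.
Row 6 now contains 4, so r6c4 = 6.
Cage h needs product 48, so r1c3 = 6.
Column 4 already has 6, leaving r1c4 = 4.
5 is placed in column 3, leaving r2c3 = 3.
The two cells of cage n must have product 15; hence r2c4 = 5.
3 is placed in column 3; hence r3c3 = 4.
Column 4 now contains 4; hence r3c4 = 3.
5 is placed in row 4, which forces r4c1 = 6.
6 is placed in column 6, so r4c6 = 3.
Row 5 now contains 6, so r5c1 = 5.
Completed grid: 3 2 6 4 5 1 / 4 1 3 5 6 2 / 2 6 4 3 1 5 / 6 4 5 1 2 3 / 5 3 1 2 4 6 / 1 5 2 6 3 4.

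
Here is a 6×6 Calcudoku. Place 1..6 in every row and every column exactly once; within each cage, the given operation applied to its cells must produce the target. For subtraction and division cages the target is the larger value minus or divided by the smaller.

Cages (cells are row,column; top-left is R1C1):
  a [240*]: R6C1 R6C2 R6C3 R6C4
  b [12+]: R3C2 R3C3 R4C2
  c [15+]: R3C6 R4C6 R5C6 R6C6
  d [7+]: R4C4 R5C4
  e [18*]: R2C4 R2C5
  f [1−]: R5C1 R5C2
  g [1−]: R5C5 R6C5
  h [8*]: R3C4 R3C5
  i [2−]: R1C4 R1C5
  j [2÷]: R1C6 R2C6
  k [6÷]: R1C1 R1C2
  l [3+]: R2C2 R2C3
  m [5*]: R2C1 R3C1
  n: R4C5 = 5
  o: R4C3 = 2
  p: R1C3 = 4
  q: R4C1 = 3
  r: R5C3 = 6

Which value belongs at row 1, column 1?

6

Cage p is a single given cell, leaving R1C3 = 4.
Q is a freebie; hence R4C1 = 3.
Cage o is a single given cell, so R4C3 = 2.
N is a freebie, which forces R4C5 = 5.
R is a freebie, leaving R5C3 = 6.
Column 3 already has 6; hence R6C3 = 5.
The two cells of cage l must have sum 3; hence R2C2 = 2.
Column 3 now contains 2, leaving R2C3 = 1.
Cage b needs sum 12, so R3C2 = 5.
Column 3 already has 1, leaving R3C3 = 3.
Row 2 already has 1, so R2C1 = 5.
5 is placed in row 3; hence R3C1 = 1.
The 3 cells of cage b must have sum 12, leaving R4C2 = 4.
Row 4 already has 4, so R4C4 = 6.
Row 4 already has 6, which forces R4C6 = 1.
Column 2 already has 4; hence R6C2 = 6.
Column 1 already has 1; hence R1C1 = 6.
Column 2 already has 6, which forces R1C2 = 1.
Row 1 now contains 1, which forces R1C5 = 3.
3 is placed in row 1; hence R1C6 = 2.
6 is placed in column 4; hence R2C4 = 3.
The two cells of cage e must have product 18, leaving R2C5 = 6.
Row 2 already has 6, so R2C6 = 4.
Cage c has sum 15, so R3C6 = 6.
Column 2 already has 1; hence R5C2 = 3.
Cage d needs two cells with sum 7; hence R5C4 = 1.
The 4 cells of cage c must have sum 15, leaving R5C6 = 5.
Cage c has sum 15, which forces R6C6 = 3.
3 is placed in row 1, leaving R1C4 = 5.
The two cells of cage g must have difference 1, so R5C5 = 2.
The two cells of cage g must have difference 1, which forces R6C5 = 1.
The two cells of cage h must have product 8, leaving R3C4 = 2.
Column 5 now contains 2, so R3C5 = 4.
Row 5 now contains 2, leaving R5C1 = 4.
Column 1 now contains 4, which forces R6C1 = 2.
2 is placed in column 4; hence R6C4 = 4.
Completed grid: 6 1 4 5 3 2 / 5 2 1 3 6 4 / 1 5 3 2 4 6 / 3 4 2 6 5 1 / 4 3 6 1 2 5 / 2 6 5 4 1 3.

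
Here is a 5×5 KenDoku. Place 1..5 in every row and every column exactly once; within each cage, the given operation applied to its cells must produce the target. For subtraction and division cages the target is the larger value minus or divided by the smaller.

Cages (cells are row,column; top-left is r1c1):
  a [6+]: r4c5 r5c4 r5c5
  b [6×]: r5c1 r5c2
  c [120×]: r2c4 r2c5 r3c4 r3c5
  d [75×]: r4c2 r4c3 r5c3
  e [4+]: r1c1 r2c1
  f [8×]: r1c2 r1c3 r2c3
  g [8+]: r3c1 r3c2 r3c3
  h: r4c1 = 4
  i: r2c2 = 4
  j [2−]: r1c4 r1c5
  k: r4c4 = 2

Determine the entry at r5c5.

4

Cage i is a single given cell, so r2c2 = 4.
Cage h is a single given cell; hence r4c1 = 4.
Cage d has product 75, which forces r4c2 = 5.
Cage d needs product 75, which forces r4c3 = 3.
Cage k is given, which forces r4c4 = 2.
Row 4 already has 2; hence r4c5 = 1.
Cage d has product 75, leaving r5c3 = 5.
Cage f needs product 8, which forces r1c3 = 4.
Cage g has sum 8, so r3c1 = 5.
The only place for 2 in row 1 is r1c2.
The 3 cells of cage f must have product 8, leaving r2c3 = 1.
2 is placed in column 2; hence r3c2 = 1.
Cage g needs sum 8; hence r3c3 = 2.
Cage b needs two cells with product 6, leaving r5c1 = 2.
2 is placed in column 2; hence r5c2 = 3.
3 is placed in row 5, leaving r5c4 = 1.
Row 5 already has 2, leaving r5c5 = 4.
Cage e needs two cells with sum 4, which forces r1c1 = 1.
1 is placed in row 2; hence r2c1 = 3.
Cage c needs product 120, leaving r2c4 = 5.
Cage c needs product 120; hence r2c5 = 2.
Cage c has product 120, so r3c4 = 4.
4 is placed in column 5; hence r3c5 = 3.
Column 4 already has 5, so r1c4 = 3.
Column 5 now contains 3, which forces r1c5 = 5.
Completed grid: 1 2 4 3 5 / 3 4 1 5 2 / 5 1 2 4 3 / 4 5 3 2 1 / 2 3 5 1 4.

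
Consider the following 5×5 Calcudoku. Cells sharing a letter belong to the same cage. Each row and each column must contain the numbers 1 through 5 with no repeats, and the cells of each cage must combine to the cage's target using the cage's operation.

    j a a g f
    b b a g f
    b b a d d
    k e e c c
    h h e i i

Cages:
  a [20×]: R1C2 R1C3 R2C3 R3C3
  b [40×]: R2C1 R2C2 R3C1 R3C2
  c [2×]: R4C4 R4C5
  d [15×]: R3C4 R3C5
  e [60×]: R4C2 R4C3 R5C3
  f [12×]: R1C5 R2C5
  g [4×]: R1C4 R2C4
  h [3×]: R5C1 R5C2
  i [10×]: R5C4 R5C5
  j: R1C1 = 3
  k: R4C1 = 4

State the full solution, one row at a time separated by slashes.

J is a freebie, leaving R1C1 = 3.
Row 1 now contains 3, so R1C5 = 4.
Column 5 now contains 4, so R2C5 = 3.
Column 5 already has 3, which forces R3C5 = 5.
Cage k is given, leaving R4C1 = 4.
Column 1 now contains 3, which forces R5C1 = 1.
1 is placed in row 5, leaving R5C2 = 3.
Column 5 now contains 5, so R5C5 = 2.
Row 1 already has 4, so R1C4 = 1.
Cage b has product 40, so R2C1 = 5.
Cage g's pair has product 4; hence R2C4 = 4.
1 is placed in column 1, so R3C1 = 2.
Row 3 now contains 5; hence R3C4 = 3.
Column 2 already has 3, which forces R4C2 = 5.
Cage e has product 60, so R4C3 = 3.
Cage c's pair has product 2, leaving R4C4 = 2.
Column 5 already has 2, so R4C5 = 1.
The 3 cells of cage e must have product 60, leaving R5C3 = 4.
2 is placed in row 5, so R5C4 = 5.
1 is placed in row 1, which forces R1C2 = 2.
1 is placed in row 1; hence R1C3 = 5.
Row 2 now contains 4, leaving R2C2 = 1.
Cage a has product 20, leaving R2C3 = 2.
Cage b needs product 40, so R3C2 = 4.
Column 3 now contains 4, which forces R3C3 = 1.

3 2 5 1 4 / 5 1 2 4 3 / 2 4 1 3 5 / 4 5 3 2 1 / 1 3 4 5 2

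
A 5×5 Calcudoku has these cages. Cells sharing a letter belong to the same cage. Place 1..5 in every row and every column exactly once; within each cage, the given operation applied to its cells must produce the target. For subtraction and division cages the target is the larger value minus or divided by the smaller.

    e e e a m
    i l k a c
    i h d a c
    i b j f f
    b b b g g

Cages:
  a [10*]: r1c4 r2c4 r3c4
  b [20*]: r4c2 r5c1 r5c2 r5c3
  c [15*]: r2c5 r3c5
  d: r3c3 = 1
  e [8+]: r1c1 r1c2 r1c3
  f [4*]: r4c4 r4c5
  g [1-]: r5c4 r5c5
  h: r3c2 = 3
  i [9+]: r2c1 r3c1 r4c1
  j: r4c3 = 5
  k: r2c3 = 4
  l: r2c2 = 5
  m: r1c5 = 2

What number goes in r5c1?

5

Cage m is given; hence r1c5 = 2.
L is a freebie, which forces r2c2 = 5.
K is a freebie, so r2c3 = 4.
Row 2 now contains 5, so r2c5 = 3.
Cage h is given, which forces r3c2 = 3.
D is a freebie, leaving r3c3 = 1.
Column 5 now contains 3, which forces r3c5 = 5.
Cage j is a single given cell; hence r4c3 = 5.
Column 3 already has 5, which forces r5c3 = 2.
Column 3 already has 5, leaving r1c3 = 3.
Cage a needs product 10, leaving r1c4 = 5.
Cage i has sum 9, so r2c1 = 2.
The 3 cells of cage a must have product 10; hence r2c4 = 1.
The 3 cells of cage i must have sum 9; hence r3c1 = 4.
5 is placed in row 3; hence r3c4 = 2.
The 3 cells of cage i must have sum 9, which forces r4c1 = 3.
Cage b has product 20, which forces r4c2 = 2.
Column 4 already has 1; hence r4c4 = 4.
4 is placed in row 4, which forces r4c5 = 1.
Cage b has product 20, so r5c1 = 5.
Cage b needs product 20; hence r5c2 = 1.
5 is placed in column 4, leaving r5c4 = 3.
Cage g's pair has difference 1, which forces r5c5 = 4.
Column 1 now contains 4, so r1c1 = 1.
Column 2 now contains 1, which forces r1c2 = 4.
Completed grid: 1 4 3 5 2 / 2 5 4 1 3 / 4 3 1 2 5 / 3 2 5 4 1 / 5 1 2 3 4.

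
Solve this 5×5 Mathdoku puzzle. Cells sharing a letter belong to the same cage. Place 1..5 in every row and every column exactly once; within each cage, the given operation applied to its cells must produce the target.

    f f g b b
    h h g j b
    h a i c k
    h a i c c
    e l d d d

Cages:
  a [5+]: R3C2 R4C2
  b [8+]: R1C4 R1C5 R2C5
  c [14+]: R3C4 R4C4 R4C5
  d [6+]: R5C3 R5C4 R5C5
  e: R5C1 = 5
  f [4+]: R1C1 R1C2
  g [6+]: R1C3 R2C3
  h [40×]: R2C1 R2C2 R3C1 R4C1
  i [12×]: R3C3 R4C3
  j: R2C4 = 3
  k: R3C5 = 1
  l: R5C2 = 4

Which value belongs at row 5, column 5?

3

Cage j is a single given cell, so R2C4 = 3.
Cage c has sum 14; hence R3C4 = 5.
Cage k is a single given cell, which forces R3C5 = 1.
Cage c has sum 14, which forces R4C4 = 4.
Cage c has sum 14, so R4C5 = 5.
Cage e is a single given cell; hence R5C1 = 5.
Cage l is a single given cell; hence R5C2 = 4.
Cage h needs product 40, so R2C2 = 5.
The two cells of cage i must have product 12, so R3C3 = 4.
Row 4 already has 4; hence R4C3 = 3.
Cage g needs two cells with sum 6, leaving R1C3 = 5.
The 4 cells of cage h must have product 40; hence R2C1 = 4.
Cage g needs two cells with sum 6, which forces R2C3 = 1.
Row 2 already has 4, so R2C5 = 2.
Row 3 now contains 4, leaving R3C1 = 2.
Cage a needs two cells with sum 5, which forces R3C2 = 3.
The 4 cells of cage h must have product 40, so R4C1 = 1.
Row 4 already has 3, so R4C2 = 2.
1 is placed in column 3, so R5C3 = 2.
Row 5 already has 2, so R5C4 = 1.
The 3 cells of cage d must have sum 6, which forces R5C5 = 3.
1 is placed in column 1, leaving R1C1 = 3.
Column 2 already has 3, leaving R1C2 = 1.
Column 4 already has 1, which forces R1C4 = 2.
Column 5 now contains 3, leaving R1C5 = 4.
Completed grid: 3 1 5 2 4 / 4 5 1 3 2 / 2 3 4 5 1 / 1 2 3 4 5 / 5 4 2 1 3.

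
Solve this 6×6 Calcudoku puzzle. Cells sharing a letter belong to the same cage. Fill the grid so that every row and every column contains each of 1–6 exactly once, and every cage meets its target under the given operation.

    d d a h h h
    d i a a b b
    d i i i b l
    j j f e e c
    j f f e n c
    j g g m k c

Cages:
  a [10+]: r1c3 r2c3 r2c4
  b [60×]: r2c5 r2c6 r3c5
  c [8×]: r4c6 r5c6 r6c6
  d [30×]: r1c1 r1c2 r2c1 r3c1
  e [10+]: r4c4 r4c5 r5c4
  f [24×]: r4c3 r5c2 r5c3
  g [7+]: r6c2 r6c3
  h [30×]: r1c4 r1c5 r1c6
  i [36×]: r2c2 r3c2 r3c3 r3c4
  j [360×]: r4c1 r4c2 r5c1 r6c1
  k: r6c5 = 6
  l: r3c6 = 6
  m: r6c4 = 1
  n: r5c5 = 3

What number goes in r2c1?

Cage l is given, so r3c6 = 6.
N is a freebie, leaving r5c5 = 3.
Cage m is given, leaving r6c4 = 1.
Cage k is a single given cell, leaving r6c5 = 6.
The 3 cells of cage b must have product 60, leaving r2c6 = 3.
Row 2 already has 3; hence r2c2 = 6.
In row 1, 4 can only go at r1c3, so r1c3 = 4.
In row 3, 4 can only go at r3c5, so r3c5 = 4.
4 is placed in column 5, leaving r2c5 = 5.
Cage h needs product 30, so r1c6 = 5.
The 3 cells of cage a must have sum 10, leaving r2c3 = 2.
5 is placed in row 2, so r2c4 = 4.
2 is placed in row 2; hence r2c1 = 1.
The 4 cells of cage d must have product 30, which forces r3c1 = 5.
The 3 cells of cage f must have product 24, which forces r5c2 = 4.
4 is placed in column 2; hence r6c2 = 2.
2 is placed in row 6, which forces r6c6 = 4.
Cage i needs product 36, leaving r3c4 = 2.
Cage j needs product 360; hence r4c1 = 4.
Cage j has product 360, so r4c2 = 5.
4 is placed in row 5, which forces r5c1 = 6.
Row 5 now contains 6, which forces r5c3 = 1.
Row 5 now contains 6; hence r5c4 = 5.
Row 5 now contains 1, leaving r5c6 = 2.
Row 6 now contains 4, so r6c1 = 3.
The two cells of cage g must have sum 7, leaving r6c3 = 5.
6 is placed in column 1; hence r1c1 = 2.
Cage d needs product 30, which forces r1c2 = 3.
3 is placed in row 1; hence r1c4 = 6.
2 is placed in row 1; hence r1c5 = 1.
The 4 cells of cage i must have product 36, which forces r3c2 = 1.
Column 3 already has 1; hence r3c3 = 3.
Column 3 already has 1; hence r4c3 = 6.
The 3 cells of cage e must have sum 10, which forces r4c4 = 3.
Cage e needs sum 10, leaving r4c5 = 2.
Column 6 now contains 2, leaving r4c6 = 1.
Completed grid: 2 3 4 6 1 5 / 1 6 2 4 5 3 / 5 1 3 2 4 6 / 4 5 6 3 2 1 / 6 4 1 5 3 2 / 3 2 5 1 6 4.

1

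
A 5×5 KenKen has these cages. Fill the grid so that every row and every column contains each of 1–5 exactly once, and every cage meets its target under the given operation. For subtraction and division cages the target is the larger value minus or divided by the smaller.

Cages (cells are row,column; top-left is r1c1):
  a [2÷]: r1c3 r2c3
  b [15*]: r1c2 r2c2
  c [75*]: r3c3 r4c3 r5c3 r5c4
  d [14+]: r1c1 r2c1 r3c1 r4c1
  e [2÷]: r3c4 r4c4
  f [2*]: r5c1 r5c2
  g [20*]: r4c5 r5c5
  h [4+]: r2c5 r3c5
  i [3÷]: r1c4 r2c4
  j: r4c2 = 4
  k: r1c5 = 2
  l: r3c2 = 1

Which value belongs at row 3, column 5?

3

K is a freebie, which forces r1c5 = 2.
L is a freebie, so r3c2 = 1.
1 is placed in row 3, which forces r3c5 = 3.
Cage j is given, which forces r4c2 = 4.
4 is placed in row 4, so r4c5 = 5.
1 is placed in column 2; hence r5c2 = 2.
The 4 cells of cage c must have product 75; hence r5c4 = 5.
Column 5 now contains 5, which forces r5c5 = 4.
The two cells of cage a must have quotient 2, so r2c3 = 2.
Column 5 now contains 3, which forces r2c5 = 1.
3 is placed in row 3, leaving r3c3 = 5.
2 is placed in row 5; hence r5c1 = 1.
Row 5 already has 1, so r5c3 = 3.
Cage i's pair has quotient 3, leaving r1c4 = 1.
Row 2 now contains 1, so r2c4 = 3.
Column 3 now contains 3; hence r4c3 = 1.
Column 4 already has 1, which forces r4c4 = 2.
The two cells of cage b must have product 15, which forces r1c2 = 3.
1 is placed in row 1, so r1c3 = 4.
Row 2 already has 3, so r2c2 = 5.
Cage d needs sum 14, leaving r3c1 = 2.
Column 4 now contains 2, which forces r3c4 = 4.
2 is placed in row 4, leaving r4c1 = 3.
4 is placed in row 1, leaving r1c1 = 5.
Row 2 now contains 5, so r2c1 = 4.
Filled in: 5 3 4 1 2 / 4 5 2 3 1 / 2 1 5 4 3 / 3 4 1 2 5 / 1 2 3 5 4.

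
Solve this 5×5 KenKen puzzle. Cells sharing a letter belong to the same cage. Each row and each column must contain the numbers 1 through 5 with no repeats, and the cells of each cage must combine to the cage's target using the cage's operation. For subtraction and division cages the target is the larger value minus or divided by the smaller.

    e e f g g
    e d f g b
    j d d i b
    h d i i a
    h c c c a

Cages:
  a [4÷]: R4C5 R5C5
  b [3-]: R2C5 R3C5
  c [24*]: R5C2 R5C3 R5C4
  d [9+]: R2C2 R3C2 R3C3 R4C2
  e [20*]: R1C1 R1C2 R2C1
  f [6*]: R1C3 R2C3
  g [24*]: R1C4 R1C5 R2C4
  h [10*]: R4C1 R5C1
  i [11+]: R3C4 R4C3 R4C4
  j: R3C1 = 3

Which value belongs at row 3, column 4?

Cage j is a single given cell; hence R3C1 = 3.
The only place for 1 in row 5 is R5C5.
Column 5 now contains 1, leaving R4C5 = 4.
Row 4 needs a 3, and only R4C2 is open for it.
Cage d has sum 9, leaving R2C2 = 1.
The 4 cells of cage d must have sum 9, which forces R3C2 = 4.
Cage d has sum 9, so R3C3 = 1.
4 is placed in row 3, which forces R3C4 = 5.
Row 3 already has 5; hence R3C5 = 2.
4 is placed in column 2, leaving R5C2 = 2.
Cage e needs product 20; hence R1C1 = 1.
Column 2 already has 2, which forces R1C2 = 5.
Column 5 already has 2; hence R1C5 = 3.
Cage e has product 20, so R2C1 = 4.
Row 2 already has 4, which forces R2C4 = 2.
Column 5 already has 2; hence R2C5 = 5.
Cage h's pair has product 10, which forces R4C1 = 2.
The 3 cells of cage i must have sum 11, so R4C3 = 5.
Cage i has sum 11, leaving R4C4 = 1.
Row 5 already has 2; hence R5C1 = 5.
3 is placed in row 1, which forces R1C3 = 2.
Column 4 already has 2, leaving R1C4 = 4.
Row 2 now contains 2; hence R2C3 = 3.
Column 3 now contains 3, leaving R5C3 = 4.
Column 4 already has 4, leaving R5C4 = 3.
The full grid is 1 5 2 4 3 / 4 1 3 2 5 / 3 4 1 5 2 / 2 3 5 1 4 / 5 2 4 3 1.

5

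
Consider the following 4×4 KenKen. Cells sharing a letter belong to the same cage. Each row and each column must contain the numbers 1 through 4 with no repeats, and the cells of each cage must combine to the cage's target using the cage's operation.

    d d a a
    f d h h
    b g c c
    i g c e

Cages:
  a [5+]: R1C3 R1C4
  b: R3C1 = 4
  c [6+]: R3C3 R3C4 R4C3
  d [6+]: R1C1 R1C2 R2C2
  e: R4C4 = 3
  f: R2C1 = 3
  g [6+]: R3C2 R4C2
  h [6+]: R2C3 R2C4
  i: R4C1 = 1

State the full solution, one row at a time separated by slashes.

Cage f is given, which forces R2C1 = 3.
Cage b is given, leaving R3C1 = 4.
Row 3 already has 4, so R3C2 = 2.
Cage i is a single given cell, leaving R4C1 = 1.
Column 2 now contains 2, leaving R4C2 = 4.
Cage e is a single given cell, so R4C4 = 3.
1 is placed in column 1, leaving R1C1 = 2.
Cage d has sum 6, leaving R1C2 = 3.
Column 2 now contains 2; hence R2C2 = 1.
Cage c needs sum 6, which forces R3C3 = 3.
3 is placed in column 4, leaving R3C4 = 1.
Row 4 now contains 3, which forces R4C3 = 2.
Cage a's pair has sum 5, so R1C3 = 1.
1 is placed in column 4, which forces R1C4 = 4.
2 is placed in column 3, which forces R2C3 = 4.
Cage h's pair has sum 6, so R2C4 = 2.

2 3 1 4 / 3 1 4 2 / 4 2 3 1 / 1 4 2 3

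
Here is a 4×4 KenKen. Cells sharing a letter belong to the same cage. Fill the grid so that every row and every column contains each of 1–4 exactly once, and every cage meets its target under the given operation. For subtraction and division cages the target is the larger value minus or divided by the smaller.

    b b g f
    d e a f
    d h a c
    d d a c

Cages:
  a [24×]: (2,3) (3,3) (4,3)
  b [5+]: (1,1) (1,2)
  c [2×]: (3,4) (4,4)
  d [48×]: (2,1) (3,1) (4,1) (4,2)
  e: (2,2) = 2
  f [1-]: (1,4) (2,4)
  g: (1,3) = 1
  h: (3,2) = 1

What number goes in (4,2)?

4

G is a freebie, which forces (1,3) = 1.
Cage e is a single given cell; hence (2,2) = 2.
H is a freebie, which forces (3,2) = 1.
Row 3 now contains 1, so (3,4) = 2.
Column 2 now contains 2, so (4,2) = 4.
Column 4 now contains 2, leaving (4,4) = 1.
The two cells of cage b must have sum 5, which forces (1,1) = 2.
Column 2 now contains 4, so (1,2) = 3.
Row 1 already has 3, so (1,4) = 4.
Cage d needs product 48; hence (2,1) = 1.
Column 4 already has 4, which forces (2,4) = 3.
The 4 cells of cage d must have product 48, so (3,1) = 4.
Row 3 already has 4, which forces (3,3) = 3.
Row 4 already has 1, which forces (4,1) = 3.
The 3 cells of cage a must have product 24; hence (4,3) = 2.
3 is placed in row 2, so (2,3) = 4.
Filled in: 2 3 1 4 / 1 2 4 3 / 4 1 3 2 / 3 4 2 1.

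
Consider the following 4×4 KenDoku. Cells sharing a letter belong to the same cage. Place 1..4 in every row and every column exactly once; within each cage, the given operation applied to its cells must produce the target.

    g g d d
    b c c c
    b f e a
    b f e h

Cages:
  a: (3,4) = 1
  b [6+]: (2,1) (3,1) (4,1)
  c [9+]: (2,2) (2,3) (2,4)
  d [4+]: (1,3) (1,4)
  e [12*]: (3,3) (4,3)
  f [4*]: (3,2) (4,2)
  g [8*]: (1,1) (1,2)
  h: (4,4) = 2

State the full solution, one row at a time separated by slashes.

Cage a is given, which forces (3,4) = 1.
H is a freebie, leaving (4,4) = 2.
Cage d needs two cells with sum 4, so (1,3) = 1.
Column 4 already has 1, so (1,4) = 3.
3 is placed in column 4, so (2,4) = 4.
1 is placed in row 3, which forces (3,2) = 4.
Row 3 now contains 4; hence (3,3) = 3.
Cage f needs two cells with product 4, so (4,2) = 1.
3 is placed in column 3, so (4,3) = 4.
Cage g's pair has product 8; hence (1,1) = 4.
4 is placed in column 2, leaving (1,2) = 2.
Cage b needs sum 6, leaving (2,1) = 1.
Cage c has sum 9, which forces (2,2) = 3.
3 is placed in column 3; hence (2,3) = 2.
Row 3 now contains 3; hence (3,1) = 2.
Row 4 already has 1; hence (4,1) = 3.

4 2 1 3 / 1 3 2 4 / 2 4 3 1 / 3 1 4 2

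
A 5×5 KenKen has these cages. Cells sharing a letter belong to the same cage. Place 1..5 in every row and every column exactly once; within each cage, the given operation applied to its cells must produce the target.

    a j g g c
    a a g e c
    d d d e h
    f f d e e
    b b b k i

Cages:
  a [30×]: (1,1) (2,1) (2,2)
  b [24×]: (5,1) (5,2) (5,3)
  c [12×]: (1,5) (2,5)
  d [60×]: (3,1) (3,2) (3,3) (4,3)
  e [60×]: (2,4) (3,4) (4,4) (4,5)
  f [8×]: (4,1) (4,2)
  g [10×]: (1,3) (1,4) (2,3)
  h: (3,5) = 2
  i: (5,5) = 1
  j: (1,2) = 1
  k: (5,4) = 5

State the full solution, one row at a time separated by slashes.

3 1 5 2 4 / 5 2 1 4 3 / 1 5 4 3 2 / 2 4 3 1 5 / 4 3 2 5 1

Cage j is given, leaving (1,2) = 1.
H is a freebie, leaving (3,5) = 2.
Cage k is given, leaving (5,4) = 5.
Cage i is a single given cell, which forces (5,5) = 1.
Cage g needs product 10, so (1,3) = 5.
5 is placed in column 4, so (1,4) = 2.
The 3 cells of cage g must have product 10, leaving (2,3) = 1.
Cage e needs product 60; hence (4,5) = 5.
Row 1 now contains 2, leaving (1,1) = 3.
Row 1 now contains 3, so (1,5) = 4.
Column 5 now contains 4, so (2,5) = 3.
The 4 cells of cage d must have product 60, which forces (3,1) = 1.
Cage d needs product 60, leaving (3,2) = 5.
Cage a needs product 30, leaving (2,1) = 5.
Column 2 already has 5, so (2,2) = 2.
Row 2 already has 3, which forces (2,4) = 4.
Cage e has product 60, which forces (3,4) = 3.
Column 2 now contains 2, leaving (4,2) = 4.
Row 4 already has 4, leaving (4,3) = 3.
The 4 cells of cage e must have product 60; hence (4,4) = 1.
4 is placed in column 2, which forces (5,2) = 3.
Row 3 now contains 3, leaving (3,3) = 4.
Row 4 already has 4, so (4,1) = 2.
Column 1 already has 2, so (5,1) = 4.
4 is placed in column 3; hence (5,3) = 2.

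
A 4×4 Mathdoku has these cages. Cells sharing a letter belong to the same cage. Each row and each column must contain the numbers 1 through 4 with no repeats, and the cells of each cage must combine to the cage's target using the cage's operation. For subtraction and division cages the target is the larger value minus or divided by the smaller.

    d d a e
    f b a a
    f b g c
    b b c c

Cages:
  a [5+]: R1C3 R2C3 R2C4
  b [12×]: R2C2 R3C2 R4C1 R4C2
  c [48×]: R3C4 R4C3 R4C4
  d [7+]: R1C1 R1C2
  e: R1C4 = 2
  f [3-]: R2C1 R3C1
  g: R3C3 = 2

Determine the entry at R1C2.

4

Cage e is given, leaving R1C4 = 2.
2 is placed in column 4, so R2C4 = 1.
Cage g is a single given cell, leaving R3C3 = 2.
Cage c needs product 48, so R3C4 = 4.
Cage c needs product 48, so R4C3 = 4.
Cage c has product 48, which forces R4C4 = 3.
Row 1 now contains 2; hence R1C3 = 1.
Row 2 now contains 1, which forces R2C1 = 4.
The 4 cells of cage b must have product 12, which forces R2C2 = 2.
Row 2 now contains 1, leaving R2C3 = 3.
Row 3 now contains 4, leaving R3C1 = 1.
Cage b needs product 12; hence R3C2 = 3.
Cage b needs product 12; hence R4C1 = 2.
3 is placed in row 4, leaving R4C2 = 1.
Column 1 already has 4, so R1C1 = 3.
3 is placed in column 2, so R1C2 = 4.
Filled in: 3 4 1 2 / 4 2 3 1 / 1 3 2 4 / 2 1 4 3.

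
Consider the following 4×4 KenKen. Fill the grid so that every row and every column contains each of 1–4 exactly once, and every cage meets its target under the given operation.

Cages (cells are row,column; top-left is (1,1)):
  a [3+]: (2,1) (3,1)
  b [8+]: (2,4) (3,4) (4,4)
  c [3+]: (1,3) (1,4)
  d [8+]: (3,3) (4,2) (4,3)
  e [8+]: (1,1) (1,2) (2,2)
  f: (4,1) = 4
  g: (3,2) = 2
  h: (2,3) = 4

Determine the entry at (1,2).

4

Cage h is a single given cell, so (2,3) = 4.
Cage g is a single given cell, so (3,2) = 2.
Cage f is a single given cell, leaving (4,1) = 4.
Cage e has sum 8; hence (1,2) = 4.
Cage a's pair has sum 3; hence (2,1) = 2.
Row 3 already has 2, which forces (3,1) = 1.
Cage d needs sum 8; hence (3,3) = 3.
The 3 cells of cage b must have sum 8, which forces (3,4) = 4.
Cage d needs sum 8, leaving (4,2) = 3.
The 3 cells of cage d must have sum 8; hence (4,3) = 2.
Row 4 already has 3, leaving (4,4) = 1.
Column 1 now contains 1; hence (1,1) = 3.
Column 3 already has 2, leaving (1,3) = 1.
Column 4 already has 1, which forces (1,4) = 2.
Column 2 already has 3, leaving (2,2) = 1.
Column 4 already has 1, leaving (2,4) = 3.
Filled in: 3 4 1 2 / 2 1 4 3 / 1 2 3 4 / 4 3 2 1.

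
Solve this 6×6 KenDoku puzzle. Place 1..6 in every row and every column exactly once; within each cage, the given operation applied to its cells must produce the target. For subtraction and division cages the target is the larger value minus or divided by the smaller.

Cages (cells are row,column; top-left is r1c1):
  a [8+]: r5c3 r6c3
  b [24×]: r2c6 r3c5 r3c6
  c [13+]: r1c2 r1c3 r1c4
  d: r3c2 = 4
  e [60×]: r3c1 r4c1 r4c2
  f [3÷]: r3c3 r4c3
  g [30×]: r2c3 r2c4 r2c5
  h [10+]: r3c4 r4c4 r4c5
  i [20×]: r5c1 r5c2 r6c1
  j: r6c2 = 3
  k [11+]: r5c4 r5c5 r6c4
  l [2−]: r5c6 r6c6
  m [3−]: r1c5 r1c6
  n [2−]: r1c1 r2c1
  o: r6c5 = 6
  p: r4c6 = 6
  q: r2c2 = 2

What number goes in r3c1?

Cage q is given; hence r2c2 = 2.
Cage d is a single given cell; hence r3c2 = 4.
Cage p is a single given cell, leaving r4c6 = 6.
J is a freebie, which forces r6c2 = 3.
O is a freebie, leaving r6c5 = 6.
Cage b needs product 24, leaving r2c6 = 4.
Column 2 already has 3, which forces r4c2 = 5.
Column 2 now contains 5, leaving r5c2 = 1.
Column 2 now contains 5; hence r1c2 = 6.
The two cells of cage l must have difference 2, leaving r5c6 = 3.
The 3 cells of cage b must have product 24, which forces r3c5 = 3.
3 is placed in column 6, so r3c6 = 2.
Row 5 now contains 3, which forces r5c3 = 6.
The two cells of cage a must have sum 8, so r6c3 = 2.
The 3 cells of cage g must have product 30, leaving r2c4 = 6.
Row 3 already has 3, which forces r3c1 = 6.
Column 3 now contains 6; hence r3c3 = 1.
Column 4 now contains 6, so r3c4 = 5.
Cage e has product 60, leaving r4c1 = 2.
Cage f's pair has quotient 3, which forces r4c3 = 3.
5 is placed in column 4; hence r6c4 = 4.
1 is placed in column 3, so r2c3 = 5.
Cage g has product 30, leaving r2c5 = 1.
Column 4 already has 4; hence r4c4 = 1.
Cage h needs sum 10, leaving r4c5 = 4.
Cage i has product 20, which forces r5c1 = 4.
Column 4 already has 4, which forces r5c4 = 2.
Cage k has sum 11, which forces r5c5 = 5.
Row 6 now contains 4, which forces r6c1 = 5.
Row 6 now contains 5, leaving r6c6 = 1.
The two cells of cage n must have difference 2, so r1c1 = 1.
5 is placed in column 3, leaving r1c3 = 4.
2 is placed in column 4, which forces r1c4 = 3.
Column 5 now contains 4; hence r1c5 = 2.
Column 6 already has 1, which forces r1c6 = 5.
1 is placed in row 2, so r2c1 = 3.
Filled in: 1 6 4 3 2 5 / 3 2 5 6 1 4 / 6 4 1 5 3 2 / 2 5 3 1 4 6 / 4 1 6 2 5 3 / 5 3 2 4 6 1.

6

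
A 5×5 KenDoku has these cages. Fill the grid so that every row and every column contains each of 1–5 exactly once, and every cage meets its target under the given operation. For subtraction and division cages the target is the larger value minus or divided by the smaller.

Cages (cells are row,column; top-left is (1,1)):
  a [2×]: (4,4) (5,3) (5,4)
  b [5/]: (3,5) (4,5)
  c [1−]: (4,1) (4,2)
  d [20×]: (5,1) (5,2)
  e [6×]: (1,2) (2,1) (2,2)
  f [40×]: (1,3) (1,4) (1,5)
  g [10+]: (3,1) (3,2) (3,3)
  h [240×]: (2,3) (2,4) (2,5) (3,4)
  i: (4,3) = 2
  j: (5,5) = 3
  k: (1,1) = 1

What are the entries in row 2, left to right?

2 1 5 3 4

Cage k is given; hence (1,1) = 1.
Cage h has product 240, which forces (3,4) = 4.
Cage i is a single given cell, leaving (4,3) = 2.
Cage a has product 2, which forces (4,4) = 1.
Row 4 already has 1, leaving (4,5) = 5.
Cage a has product 2, so (5,3) = 1.
Cage a has product 2; hence (5,4) = 2.
Cage j is given, leaving (5,5) = 3.
The 3 cells of cage f must have product 40; hence (1,3) = 4.
2 is placed in column 4; hence (1,4) = 5.
Cage f has product 40, which forces (1,5) = 2.
Cage e needs product 6, which forces (2,2) = 1.
5 is placed in column 4, which forces (2,4) = 3.
3 is placed in column 5, which forces (2,5) = 4.
Column 5 now contains 5, leaving (3,5) = 1.
Row 1 already has 2, so (1,2) = 3.
Row 2 already has 3, which forces (2,1) = 2.
Row 2 already has 3, leaving (2,3) = 5.
Column 3 now contains 5, leaving (3,3) = 3.
Column 2 already has 3, which forces (4,2) = 4.
Column 2 now contains 4, so (5,2) = 5.
3 is placed in row 3; hence (3,1) = 5.
Column 2 now contains 5, which forces (3,2) = 2.
Row 4 already has 4, which forces (4,1) = 3.
Row 5 now contains 5, leaving (5,1) = 4.
Completed grid: 1 3 4 5 2 / 2 1 5 3 4 / 5 2 3 4 1 / 3 4 2 1 5 / 4 5 1 2 3.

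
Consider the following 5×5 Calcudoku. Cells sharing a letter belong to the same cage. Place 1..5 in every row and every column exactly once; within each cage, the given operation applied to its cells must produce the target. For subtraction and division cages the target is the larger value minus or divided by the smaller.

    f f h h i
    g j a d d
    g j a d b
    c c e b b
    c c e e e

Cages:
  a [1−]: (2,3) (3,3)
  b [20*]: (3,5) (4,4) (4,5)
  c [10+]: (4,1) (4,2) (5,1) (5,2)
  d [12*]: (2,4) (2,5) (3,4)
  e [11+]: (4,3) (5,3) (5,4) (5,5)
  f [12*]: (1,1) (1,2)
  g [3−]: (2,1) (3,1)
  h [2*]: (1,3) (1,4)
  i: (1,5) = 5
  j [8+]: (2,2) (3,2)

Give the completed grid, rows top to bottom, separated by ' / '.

Cage i is given, so (1,5) = 5.
Cage b needs product 20, so (4,4) = 5.
The two cells of cage f must have product 12, so (1,1) = 3.
The pair (2,2)/(3,2) in column 2 holds {3, 5}; hence (1,2) = 4.
The 4 cells of cage c must have sum 10, so (4,1) = 2.
Cage c needs sum 10, which forces (4,2) = 1.
1 is placed in row 4; hence (4,5) = 4.
The 4 cells of cage c must have sum 10, leaving (5,1) = 5.
Cage c has sum 10, leaving (5,2) = 2.
Row 5 now contains 2, leaving (5,5) = 3.
The 3 cells of cage d must have product 12, leaving (2,4) = 3.
Column 5 already has 3, so (2,5) = 2.
The 3 cells of cage d must have product 12, leaving (3,4) = 2.
Column 5 already has 4, so (3,5) = 1.
Row 4 now contains 4, which forces (4,3) = 3.
The two cells of cage h must have product 2; hence (1,3) = 2.
Column 4 already has 2, which forces (1,4) = 1.
Cage g's pair has difference 3; hence (2,1) = 1.
3 is placed in row 2, which forces (2,2) = 5.
Row 2 already has 5; hence (2,3) = 4.
Row 3 already has 1, which forces (3,1) = 4.
Cage j's pair has sum 8, which forces (3,2) = 3.
Column 3 now contains 4; hence (3,3) = 5.
Column 3 now contains 4, so (5,3) = 1.
Column 4 already has 1, leaving (5,4) = 4.

3 4 2 1 5 / 1 5 4 3 2 / 4 3 5 2 1 / 2 1 3 5 4 / 5 2 1 4 3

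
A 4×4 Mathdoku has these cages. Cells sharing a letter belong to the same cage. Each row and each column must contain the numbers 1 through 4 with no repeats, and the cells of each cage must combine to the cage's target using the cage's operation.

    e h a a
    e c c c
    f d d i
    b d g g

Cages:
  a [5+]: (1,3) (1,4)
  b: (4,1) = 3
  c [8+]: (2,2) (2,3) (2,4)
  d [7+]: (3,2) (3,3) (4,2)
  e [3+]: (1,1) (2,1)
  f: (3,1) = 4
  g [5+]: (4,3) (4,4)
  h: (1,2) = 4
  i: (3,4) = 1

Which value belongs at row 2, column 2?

Cage h is given; hence (1,2) = 4.
Cage f is a single given cell, which forces (3,1) = 4.
I is a freebie, which forces (3,4) = 1.
Cage b is given; hence (4,1) = 3.
Cage d needs sum 7; hence (3,2) = 3.
Cage d needs sum 7, so (3,3) = 2.
The 3 cells of cage d must have sum 7, leaving (4,2) = 2.
The two cells of cage g must have sum 5; hence (4,3) = 1.
Cage g needs two cells with sum 5, so (4,4) = 4.
Column 3 now contains 2, leaving (1,3) = 3.
The two cells of cage a must have sum 5; hence (1,4) = 2.
3 is placed in column 2, which forces (2,2) = 1.
Cage c needs sum 8, leaving (2,3) = 4.
Column 4 already has 4, so (2,4) = 3.
Row 1 now contains 2, which forces (1,1) = 1.
Row 2 now contains 1, so (2,1) = 2.
The full grid is 1 4 3 2 / 2 1 4 3 / 4 3 2 1 / 3 2 1 4.

1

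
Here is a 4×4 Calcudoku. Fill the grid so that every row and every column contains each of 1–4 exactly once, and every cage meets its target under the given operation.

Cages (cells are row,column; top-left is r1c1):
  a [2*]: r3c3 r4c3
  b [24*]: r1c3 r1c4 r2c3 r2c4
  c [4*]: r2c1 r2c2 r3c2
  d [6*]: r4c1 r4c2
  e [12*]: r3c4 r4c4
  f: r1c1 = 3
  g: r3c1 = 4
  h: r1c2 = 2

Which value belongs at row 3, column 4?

3

F is a freebie, leaving r1c1 = 3.
H is a freebie, which forces r1c2 = 2.
Cage g is a single given cell, so r3c1 = 4.
2 is placed in column 2; hence r3c2 = 1.
Row 3 now contains 1, leaving r3c3 = 2.
Row 3 now contains 4, leaving r3c4 = 3.
3 is placed in column 1, which forces r4c1 = 2.
2 is placed in column 2, leaving r4c2 = 3.
Column 3 already has 2, so r4c3 = 1.
Column 4 now contains 3, which forces r4c4 = 4.
Column 3 already has 1, so r1c3 = 4.
Column 4 already has 4, so r1c4 = 1.
Column 1 now contains 2, leaving r2c1 = 1.
Column 2 already has 1, which forces r2c2 = 4.
Cage b needs product 24, leaving r2c3 = 3.
The 4 cells of cage b must have product 24, leaving r2c4 = 2.
Filled in: 3 2 4 1 / 1 4 3 2 / 4 1 2 3 / 2 3 1 4.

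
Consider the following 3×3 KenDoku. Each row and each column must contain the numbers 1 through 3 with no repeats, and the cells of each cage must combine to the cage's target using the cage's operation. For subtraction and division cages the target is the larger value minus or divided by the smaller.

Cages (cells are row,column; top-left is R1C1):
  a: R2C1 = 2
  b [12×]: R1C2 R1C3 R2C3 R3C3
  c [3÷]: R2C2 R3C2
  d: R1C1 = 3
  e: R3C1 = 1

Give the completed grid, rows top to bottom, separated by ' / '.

3 2 1 / 2 1 3 / 1 3 2

Cage d is a single given cell, leaving R1C1 = 3.
The 4 cells of cage b must have product 12, so R1C2 = 2.
Row 1 now contains 3, so R1C3 = 1.
Cage a is a single given cell; hence R2C1 = 2.
2 is placed in row 2, which forces R2C3 = 3.
Cage e is a single given cell; hence R3C1 = 1.
Row 3 already has 1, leaving R3C2 = 3.
Column 3 now contains 3, so R3C3 = 2.
Row 2 now contains 3, which forces R2C2 = 1.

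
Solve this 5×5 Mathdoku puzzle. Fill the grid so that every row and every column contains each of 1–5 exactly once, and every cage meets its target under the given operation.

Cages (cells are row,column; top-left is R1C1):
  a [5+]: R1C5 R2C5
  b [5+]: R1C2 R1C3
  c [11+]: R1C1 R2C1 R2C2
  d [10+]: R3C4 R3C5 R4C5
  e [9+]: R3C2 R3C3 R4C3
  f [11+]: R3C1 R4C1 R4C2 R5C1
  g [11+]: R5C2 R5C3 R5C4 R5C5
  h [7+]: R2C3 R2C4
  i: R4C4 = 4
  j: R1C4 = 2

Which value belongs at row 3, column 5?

J is a freebie; hence R1C4 = 2.
Cage i is given, which forces R4C4 = 4.
In row 1, 5 can only go at R1C1, so R1C1 = 5.
In row 1, 3 can only go at R1C5, so R1C5 = 3.
Cage a's pair has sum 5, so R2C5 = 2.
Cage c needs sum 11, so R2C1 = 1.
Cage c needs sum 11; hence R2C2 = 5.
2 is placed in row 2, leaving R2C3 = 4.
Cage h needs two cells with sum 7, which forces R2C4 = 3.
Cage d has sum 10, so R3C5 = 4.
Cage b needs two cells with sum 5, leaving R1C2 = 4.
4 is placed in column 3, which forces R1C3 = 1.
Cage f needs sum 11, which forces R3C1 = 2.
The 4 cells of cage f must have sum 11, so R4C1 = 3.
Cage f has sum 11, leaving R4C2 = 2.
Row 4 now contains 2; hence R4C3 = 5.
5 is placed in row 4; hence R4C5 = 1.
Cage f needs sum 11; hence R5C1 = 4.
2 is placed in column 2; hence R5C2 = 3.
3 is placed in row 5, so R5C3 = 2.
Column 5 now contains 1, which forces R5C5 = 5.
3 is placed in column 2, which forces R3C2 = 1.
Column 3 now contains 5, leaving R3C3 = 3.
Cage d needs sum 10, leaving R3C4 = 5.
5 is placed in row 5, leaving R5C4 = 1.
Completed grid: 5 4 1 2 3 / 1 5 4 3 2 / 2 1 3 5 4 / 3 2 5 4 1 / 4 3 2 1 5.

4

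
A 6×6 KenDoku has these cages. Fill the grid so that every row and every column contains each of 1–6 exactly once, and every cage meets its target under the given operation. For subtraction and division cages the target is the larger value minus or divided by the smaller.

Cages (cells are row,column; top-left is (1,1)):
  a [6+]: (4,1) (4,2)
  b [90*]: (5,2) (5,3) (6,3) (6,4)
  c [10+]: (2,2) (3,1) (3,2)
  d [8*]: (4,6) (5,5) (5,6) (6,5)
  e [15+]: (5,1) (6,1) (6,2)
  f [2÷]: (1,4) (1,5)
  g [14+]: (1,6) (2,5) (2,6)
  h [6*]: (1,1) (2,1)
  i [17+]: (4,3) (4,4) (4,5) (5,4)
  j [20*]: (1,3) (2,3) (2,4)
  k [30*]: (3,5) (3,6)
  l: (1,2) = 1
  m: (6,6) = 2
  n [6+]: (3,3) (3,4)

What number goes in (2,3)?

L is a freebie; hence (1,2) = 1.
Cage m is given; hence (6,6) = 2.
Cage d needs product 8, so (5,5) = 2.
Cage d has product 8, so (6,5) = 1.
Cage b needs product 90; hence (5,3) = 1.
Row 5 already has 1, leaving (5,6) = 4.
Column 6 already has 4, which forces (4,6) = 1.
Cage i has sum 17, so (5,4) = 3.
The 4 cells of cage b must have product 90, which forces (6,3) = 3.
Cage i needs sum 17, so (4,5) = 3.
The two cells of cage f must have quotient 2, so (1,4) = 2.
3 is placed in column 5, which forces (1,5) = 4.
Column 4 now contains 2, which forces (2,4) = 1.
Column 4 now contains 2, so (3,4) = 4.
Cage h's pair has product 6, so (1,1) = 3.
Row 1 already has 4, so (1,3) = 5.
5 is placed in row 1, which forces (1,6) = 6.
Cage h needs two cells with product 6, leaving (2,1) = 2.
Cage j needs product 20, leaving (2,3) = 4.
Column 1 now contains 2, so (3,1) = 1.
Row 3 now contains 4, so (3,3) = 2.
Column 6 already has 6, leaving (3,6) = 5.
Column 1 now contains 2, leaving (4,1) = 4.
4 is placed in row 4, leaving (4,2) = 2.
5 is placed in column 3, so (4,3) = 6.
Row 4 now contains 6, so (4,4) = 5.
Column 4 already has 5, so (6,4) = 6.
The 3 cells of cage c must have sum 10, so (2,2) = 6.
Cage g has sum 14, leaving (2,5) = 5.
5 is placed in column 6, leaving (2,6) = 3.
Row 3 already has 2; hence (3,2) = 3.
5 is placed in row 3, so (3,5) = 6.
Cage e has sum 15, leaving (5,1) = 6.
Cage b needs product 90, so (5,2) = 5.
Row 6 now contains 6; hence (6,1) = 5.
Cage e has sum 15, leaving (6,2) = 4.
The full grid is 3 1 5 2 4 6 / 2 6 4 1 5 3 / 1 3 2 4 6 5 / 4 2 6 5 3 1 / 6 5 1 3 2 4 / 5 4 3 6 1 2.

4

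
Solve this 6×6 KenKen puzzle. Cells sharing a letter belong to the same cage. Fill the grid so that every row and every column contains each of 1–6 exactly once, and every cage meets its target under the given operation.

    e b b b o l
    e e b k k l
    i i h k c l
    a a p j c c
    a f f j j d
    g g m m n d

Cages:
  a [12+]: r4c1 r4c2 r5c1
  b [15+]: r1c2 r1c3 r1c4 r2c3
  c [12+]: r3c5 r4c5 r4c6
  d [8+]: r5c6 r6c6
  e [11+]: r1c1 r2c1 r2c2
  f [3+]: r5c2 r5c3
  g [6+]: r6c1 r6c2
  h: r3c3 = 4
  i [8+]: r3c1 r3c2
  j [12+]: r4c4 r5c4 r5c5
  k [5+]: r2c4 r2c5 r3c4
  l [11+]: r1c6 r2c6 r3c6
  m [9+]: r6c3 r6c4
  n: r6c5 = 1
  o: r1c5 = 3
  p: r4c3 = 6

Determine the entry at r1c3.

O is a freebie, so r1c5 = 3.
H is a freebie, so r3c3 = 4.
P is a freebie, so r4c3 = 6.
Cage n is given, which forces r6c5 = 1.
Cage k has sum 5; hence r2c4 = 1.
Column 5 now contains 1, so r2c5 = 2.
Cage k needs sum 5, leaving r3c4 = 2.
In row 3, 1 can only go at r3c6, so r3c6 = 1.
The 3 cells of cage c must have sum 12, leaving r4c5 = 4.
4 is placed in column 5, so r5c5 = 5.
Column 5 already has 5, leaving r3c5 = 6.
Cage j needs sum 12, so r4c4 = 3.
Cage c has sum 12; hence r4c6 = 2.
The 3 cells of cage j must have sum 12, which forces r5c4 = 4.
Column 4 now contains 4, leaving r6c4 = 6.
6 is placed in row 6, so r6c6 = 5.
Cage b needs sum 15, leaving r1c3 = 1.
Column 4 now contains 6, which forces r1c4 = 5.
4 is placed in row 5, so r5c1 = 6.
Column 3 now contains 1; hence r5c3 = 2.
Cage d's pair has sum 8; hence r5c6 = 3.
5 is placed in row 6, which forces r6c3 = 3.
Cage b needs sum 15, leaving r1c2 = 4.
4 is placed in row 1; hence r1c6 = 6.
Column 3 now contains 3, which forces r2c3 = 5.
Column 6 now contains 6, which forces r2c6 = 4.
Row 5 already has 2; hence r5c2 = 1.
Column 2 already has 4; hence r6c2 = 2.
4 is placed in row 1, so r1c1 = 2.
Row 2 now contains 4, leaving r2c1 = 3.
Row 2 already has 5; hence r2c2 = 6.
Column 1 now contains 3; hence r3c1 = 5.
Row 3 now contains 5, which forces r3c2 = 3.
The 3 cells of cage a must have sum 12, so r4c1 = 1.
Column 2 already has 1, leaving r4c2 = 5.
Row 6 already has 2; hence r6c1 = 4.
Filled in: 2 4 1 5 3 6 / 3 6 5 1 2 4 / 5 3 4 2 6 1 / 1 5 6 3 4 2 / 6 1 2 4 5 3 / 4 2 3 6 1 5.

1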